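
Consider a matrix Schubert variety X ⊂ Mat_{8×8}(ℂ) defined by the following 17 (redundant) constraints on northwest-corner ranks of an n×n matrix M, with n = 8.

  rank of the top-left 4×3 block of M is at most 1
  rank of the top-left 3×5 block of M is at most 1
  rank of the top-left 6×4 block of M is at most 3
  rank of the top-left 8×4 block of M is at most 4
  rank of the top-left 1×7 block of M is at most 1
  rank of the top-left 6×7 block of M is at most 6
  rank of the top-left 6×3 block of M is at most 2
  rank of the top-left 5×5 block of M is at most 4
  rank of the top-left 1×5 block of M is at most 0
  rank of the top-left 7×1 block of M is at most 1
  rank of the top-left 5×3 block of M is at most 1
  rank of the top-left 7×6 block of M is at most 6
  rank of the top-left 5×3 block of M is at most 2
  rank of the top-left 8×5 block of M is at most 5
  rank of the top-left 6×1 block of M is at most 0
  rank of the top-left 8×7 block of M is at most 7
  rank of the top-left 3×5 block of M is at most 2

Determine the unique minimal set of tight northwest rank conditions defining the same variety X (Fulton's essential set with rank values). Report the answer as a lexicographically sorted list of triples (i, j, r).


The tightest implied rank at each (i,j), from the 17 conditions:

  0 | 0 | 0 | 0 | 0 | 1 | 1 | 1
  0 | 1 | 1 | 1 | 1 | 2 | 2 | 2
  0 | 1 | 1 | 1 | 1 | 2 | 3 | 3
  0 | 1 | 1 | 2 | 2 | 3 | 4 | 4
  0 | 1 | 1 | 2 | 3 | 4 | 5 | 5
  0 | 1 | 2 | 3 | 4 | 5 | 6 | 6
  1 | 2 | 3 | 4 | 5 | 6 | 7 | 7
  1 | 2 | 3 | 4 | 5 | 6 | 7 | 8

giving w = (6, 2, 7, 4, 5, 3, 1, 8) via Δ²R.

4 SE-corners of the 15-cell Rothe diagram give Ess(w):

[(1, 5, 0), (3, 5, 1), (5, 3, 1), (6, 1, 0)]


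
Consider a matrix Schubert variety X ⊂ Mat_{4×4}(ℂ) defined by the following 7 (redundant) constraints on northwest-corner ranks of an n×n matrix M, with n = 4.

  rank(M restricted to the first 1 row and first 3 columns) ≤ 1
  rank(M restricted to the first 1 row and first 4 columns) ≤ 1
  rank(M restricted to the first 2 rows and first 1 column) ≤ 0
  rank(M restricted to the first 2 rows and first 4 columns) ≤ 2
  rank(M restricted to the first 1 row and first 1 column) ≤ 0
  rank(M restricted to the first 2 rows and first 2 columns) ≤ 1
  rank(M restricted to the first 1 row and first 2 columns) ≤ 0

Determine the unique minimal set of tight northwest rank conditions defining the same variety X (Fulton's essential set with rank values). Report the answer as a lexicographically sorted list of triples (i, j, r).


Propagating the 7 rank bounds to every northwest block:

  0 | 0 | 1 | 1
  0 | 1 | 2 | 2
  1 | 2 | 3 | 3
  1 | 2 | 3 | 4

hence w(1..4) = (3, 2, 1, 4).

Rothe diagram D(w) (3 cells), 2 SE-corners (essential conditions):

[(1, 2, 0), (2, 1, 0)]


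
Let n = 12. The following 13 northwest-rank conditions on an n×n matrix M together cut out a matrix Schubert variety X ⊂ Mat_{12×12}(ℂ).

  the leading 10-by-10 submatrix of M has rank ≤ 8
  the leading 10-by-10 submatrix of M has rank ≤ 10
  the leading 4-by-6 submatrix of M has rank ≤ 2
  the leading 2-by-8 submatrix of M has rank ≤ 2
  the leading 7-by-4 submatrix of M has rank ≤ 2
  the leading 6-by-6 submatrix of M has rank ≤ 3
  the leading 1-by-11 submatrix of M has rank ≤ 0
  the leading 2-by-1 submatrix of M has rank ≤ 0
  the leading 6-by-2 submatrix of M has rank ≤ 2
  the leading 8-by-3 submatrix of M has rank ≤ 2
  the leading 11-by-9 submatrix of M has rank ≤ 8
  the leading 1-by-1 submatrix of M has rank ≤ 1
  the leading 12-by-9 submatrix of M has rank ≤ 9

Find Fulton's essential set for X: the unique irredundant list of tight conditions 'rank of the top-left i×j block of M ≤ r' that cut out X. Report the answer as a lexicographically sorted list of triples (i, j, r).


Reconstructing r_w from the 13 given conditions:

  0 | 0 | 0 | 0 | 0 | 0 | 0 | 0 | 0 | 0 | 0 | 1
  0 | 1 | 1 | 1 | 1 | 1 | 1 | 1 | 1 | 1 | 1 | 2
  1 | 2 | 2 | 2 | 2 | 2 | 2 | 2 | 2 | 2 | 2 | 3
  1 | 2 | 2 | 2 | 2 | 2 | 3 | 3 | 3 | 3 | 3 | 4
  1 | 2 | 2 | 2 | 3 | 3 | 4 | 4 | 4 | 4 | 4 | 5
  1 | 2 | 2 | 2 | 3 | 3 | 4 | 5 | 5 | 5 | 5 | 6
  1 | 2 | 2 | 2 | 3 | 4 | 5 | 6 | 6 | 6 | 6 | 7
  1 | 2 | 2 | 3 | 4 | 5 | 6 | 7 | 7 | 7 | 7 | 8
  1 | 2 | 3 | 4 | 5 | 6 | 7 | 8 | 8 | 8 | 8 | 9
  1 | 2 | 3 | 4 | 5 | 6 | 7 | 8 | 8 | 8 | 9 | 10
  1 | 2 | 3 | 4 | 5 | 6 | 7 | 8 | 8 | 9 | 10 | 11
  1 | 2 | 3 | 4 | 5 | 6 | 7 | 8 | 9 | 10 | 11 | 12

so w = (12, 2, 1, 7, 5, 8, 6, 4, 3, 11, 10, 9).

8 SE-corners of the 27-cell Rothe diagram give Ess(w):

[(1, 11, 0), (2, 1, 0), (4, 6, 2), (6, 6, 3), (7, 4, 2), (8, 3, 2), (10, 10, 8), (11, 9, 8)]


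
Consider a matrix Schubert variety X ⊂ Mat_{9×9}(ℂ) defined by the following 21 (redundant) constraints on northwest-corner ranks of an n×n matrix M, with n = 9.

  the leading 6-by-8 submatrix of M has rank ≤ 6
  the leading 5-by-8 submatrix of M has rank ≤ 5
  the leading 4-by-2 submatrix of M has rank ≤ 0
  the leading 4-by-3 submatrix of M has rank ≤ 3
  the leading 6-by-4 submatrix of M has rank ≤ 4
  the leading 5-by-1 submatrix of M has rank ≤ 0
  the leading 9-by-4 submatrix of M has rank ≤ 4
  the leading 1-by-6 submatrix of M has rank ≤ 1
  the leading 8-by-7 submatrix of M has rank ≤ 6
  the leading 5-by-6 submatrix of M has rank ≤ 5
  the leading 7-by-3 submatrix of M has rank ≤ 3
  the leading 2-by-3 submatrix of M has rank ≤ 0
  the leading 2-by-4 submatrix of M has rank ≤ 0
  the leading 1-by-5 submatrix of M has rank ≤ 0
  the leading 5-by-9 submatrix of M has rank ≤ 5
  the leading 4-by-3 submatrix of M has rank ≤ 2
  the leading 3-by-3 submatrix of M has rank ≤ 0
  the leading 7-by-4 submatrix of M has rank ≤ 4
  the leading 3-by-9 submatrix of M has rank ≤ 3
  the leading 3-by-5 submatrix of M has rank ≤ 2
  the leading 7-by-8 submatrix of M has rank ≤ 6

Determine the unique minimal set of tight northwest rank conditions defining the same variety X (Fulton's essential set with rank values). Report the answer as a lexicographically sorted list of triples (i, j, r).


Rank table r_w(9×9) implied by the 21 constraints:

  R[1]: 0 | 0 | 0 | 0 | 0 | 1 | 1 | 1 | 1
  R[2]: 0 | 0 | 0 | 0 | 1 | 2 | 2 | 2 | 2
  R[3]: 0 | 0 | 0 | 1 | 2 | 3 | 3 | 3 | 3
  R[4]: 0 | 0 | 1 | 2 | 3 | 4 | 4 | 4 | 4
  R[5]: 0 | 1 | 2 | 3 | 4 | 5 | 5 | 5 | 5
  R[6]: 1 | 2 | 3 | 4 | 5 | 6 | 6 | 6 | 6
  R[7]: 1 | 2 | 3 | 4 | 5 | 6 | 6 | 6 | 7
  R[8]: 1 | 2 | 3 | 4 | 5 | 6 | 6 | 7 | 8
  R[9]: 1 | 2 | 3 | 4 | 5 | 6 | 7 | 8 | 9

the unique w with this rank table is (6, 5, 4, 3, 2, 1, 9, 8, 7).

7 SE-corners of the 18-cell Rothe diagram give Ess(w):

[(1, 5, 0), (2, 4, 0), (3, 3, 0), (4, 2, 0), (5, 1, 0), (7, 8, 6), (8, 7, 6)]


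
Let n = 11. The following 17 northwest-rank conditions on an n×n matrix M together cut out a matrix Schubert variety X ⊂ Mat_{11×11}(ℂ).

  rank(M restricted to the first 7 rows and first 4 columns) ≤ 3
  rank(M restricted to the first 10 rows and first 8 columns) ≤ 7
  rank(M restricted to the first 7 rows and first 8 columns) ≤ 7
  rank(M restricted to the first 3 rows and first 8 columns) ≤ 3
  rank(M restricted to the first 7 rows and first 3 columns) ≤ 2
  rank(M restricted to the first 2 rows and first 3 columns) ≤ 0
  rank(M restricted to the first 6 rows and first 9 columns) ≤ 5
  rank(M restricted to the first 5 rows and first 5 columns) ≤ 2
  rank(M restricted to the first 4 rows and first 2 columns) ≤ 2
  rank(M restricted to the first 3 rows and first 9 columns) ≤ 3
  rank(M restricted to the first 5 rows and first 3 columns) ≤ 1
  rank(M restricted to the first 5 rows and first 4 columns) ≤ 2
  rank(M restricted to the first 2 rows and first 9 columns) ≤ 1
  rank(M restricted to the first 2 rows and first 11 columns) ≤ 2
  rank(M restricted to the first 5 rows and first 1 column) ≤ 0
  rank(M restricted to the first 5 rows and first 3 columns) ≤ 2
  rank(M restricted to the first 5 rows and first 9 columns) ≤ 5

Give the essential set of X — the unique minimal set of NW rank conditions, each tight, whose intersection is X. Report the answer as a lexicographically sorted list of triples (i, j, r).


Reconstructing r_w from the 17 given conditions:

  0  0  0  1  1  1  1  1  1  1  1
  0  0  0  1  1  1  1  1  1  2  2
  0  1  1  2  2  2  2  2  2  3  3
  0  1  1  2  2  3  3  3  3  4  4
  0  1  1  2  2  3  4  4  4  5  5
  1  2  2  3  3  4  5  5  5  6  6
  1  2  2  3  4  5  6  6  6  7  7
  1  2  3  4  5  6  7  7  7  8  8
  1  2  3  4  5  6  7  7  8  9  9
  1  2  3  4  5  6  7  7  8  9  10
  1  2  3  4  5  6  7  8  9  10  11

giving w = (4, 10, 2, 6, 7, 1, 5, 3, 9, 11, 8) via Δ²R.

|D(w)|=21, |Ess(w)|=7:

[(2, 3, 0), (2, 9, 1), (5, 1, 0), (5, 3, 1), (5, 5, 2), (7, 3, 2), (10, 8, 7)]


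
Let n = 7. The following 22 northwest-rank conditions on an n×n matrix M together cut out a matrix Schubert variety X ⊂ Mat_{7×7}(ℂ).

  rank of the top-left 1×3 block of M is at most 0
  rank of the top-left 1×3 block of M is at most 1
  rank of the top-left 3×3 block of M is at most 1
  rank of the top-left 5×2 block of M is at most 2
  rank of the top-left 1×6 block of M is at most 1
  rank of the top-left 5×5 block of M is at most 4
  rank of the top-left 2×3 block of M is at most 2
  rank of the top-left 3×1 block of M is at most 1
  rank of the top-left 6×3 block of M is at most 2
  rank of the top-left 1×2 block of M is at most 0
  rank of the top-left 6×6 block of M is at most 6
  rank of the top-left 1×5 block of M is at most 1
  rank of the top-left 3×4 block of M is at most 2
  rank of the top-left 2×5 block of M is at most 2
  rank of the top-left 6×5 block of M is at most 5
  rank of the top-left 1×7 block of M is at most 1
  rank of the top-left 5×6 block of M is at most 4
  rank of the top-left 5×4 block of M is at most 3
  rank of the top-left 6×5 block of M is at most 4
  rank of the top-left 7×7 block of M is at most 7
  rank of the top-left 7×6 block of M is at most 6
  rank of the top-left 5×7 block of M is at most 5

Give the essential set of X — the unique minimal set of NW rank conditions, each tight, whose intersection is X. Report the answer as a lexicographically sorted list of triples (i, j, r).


The tightest implied rank at each (i,j), from the 22 conditions:

  R[1]: 0, 0, 0, 1, 1, 1, 1
  R[2]: 1, 1, 1, 2, 2, 2, 2
  R[3]: 1, 1, 1, 2, 3, 3, 3
  R[4]: 1, 2, 2, 3, 4, 4, 4
  R[5]: 1, 2, 2, 3, 4, 4, 5
  R[6]: 1, 2, 2, 3, 4, 5, 6
  R[7]: 1, 2, 3, 4, 5, 6, 7

the unique w with this rank table is (4, 1, 5, 2, 7, 6, 3).

4 SE-corners of the 8-cell Rothe diagram give Ess(w):

[(1, 3, 0), (3, 3, 1), (5, 6, 4), (6, 3, 2)]


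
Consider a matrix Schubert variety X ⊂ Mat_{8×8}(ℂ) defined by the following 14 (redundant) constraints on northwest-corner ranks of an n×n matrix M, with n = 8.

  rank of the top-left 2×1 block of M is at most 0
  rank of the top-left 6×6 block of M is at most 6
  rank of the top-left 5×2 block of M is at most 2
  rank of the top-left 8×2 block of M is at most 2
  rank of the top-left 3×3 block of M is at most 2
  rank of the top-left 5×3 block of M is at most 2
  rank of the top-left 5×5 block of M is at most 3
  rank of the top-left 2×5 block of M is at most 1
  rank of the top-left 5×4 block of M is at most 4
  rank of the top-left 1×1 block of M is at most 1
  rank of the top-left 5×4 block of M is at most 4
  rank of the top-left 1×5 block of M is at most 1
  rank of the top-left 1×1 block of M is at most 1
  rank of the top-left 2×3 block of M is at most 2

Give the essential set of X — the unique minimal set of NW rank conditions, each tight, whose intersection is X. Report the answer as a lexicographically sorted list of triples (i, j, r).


Reconstructing r_w from the 14 given conditions:

  R[1]: 0  1  1  1  1  1  1  1
  R[2]: 0  1  1  1  1  2  2  2
  R[3]: 1  2  2  2  2  3  3  3
  R[4]: 1  2  2  3  3  4  4  4
  R[5]: 1  2  2  3  3  4  5  5
  R[6]: 1  2  3  4  4  5  6  6
  R[7]: 1  2  3  4  5  6  7  7
  R[8]: 1  2  3  4  5  6  7  8

hence w(1..8) = (2, 6, 1, 4, 7, 3, 5, 8).

D(w) has 8 cells with 4 SE-corners; essential set:

[(2, 1, 0), (2, 5, 1), (5, 3, 2), (5, 5, 3)]


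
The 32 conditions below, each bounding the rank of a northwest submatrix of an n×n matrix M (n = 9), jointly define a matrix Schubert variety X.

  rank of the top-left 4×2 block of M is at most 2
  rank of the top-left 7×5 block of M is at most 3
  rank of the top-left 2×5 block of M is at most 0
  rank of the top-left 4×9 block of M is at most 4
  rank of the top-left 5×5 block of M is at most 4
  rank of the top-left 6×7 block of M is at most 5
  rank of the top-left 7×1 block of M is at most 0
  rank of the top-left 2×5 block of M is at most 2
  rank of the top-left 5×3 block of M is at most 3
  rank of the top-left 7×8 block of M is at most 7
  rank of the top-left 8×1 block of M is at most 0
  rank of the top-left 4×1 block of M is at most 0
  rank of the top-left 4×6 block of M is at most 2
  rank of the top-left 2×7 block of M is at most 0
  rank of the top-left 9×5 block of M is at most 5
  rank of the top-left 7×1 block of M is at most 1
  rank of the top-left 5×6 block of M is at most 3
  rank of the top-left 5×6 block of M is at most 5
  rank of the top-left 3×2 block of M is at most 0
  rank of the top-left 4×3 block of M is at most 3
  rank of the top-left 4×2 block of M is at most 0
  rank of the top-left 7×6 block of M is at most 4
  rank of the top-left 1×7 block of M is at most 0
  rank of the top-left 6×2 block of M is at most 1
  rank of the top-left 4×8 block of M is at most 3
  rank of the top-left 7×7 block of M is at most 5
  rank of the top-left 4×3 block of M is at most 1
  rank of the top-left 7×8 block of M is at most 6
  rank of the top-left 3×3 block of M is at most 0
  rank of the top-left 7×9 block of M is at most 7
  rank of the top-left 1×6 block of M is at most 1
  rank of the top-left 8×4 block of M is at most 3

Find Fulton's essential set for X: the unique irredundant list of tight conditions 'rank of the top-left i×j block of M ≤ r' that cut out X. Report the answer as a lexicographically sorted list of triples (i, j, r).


Rank table r_w(9×9) implied by the 32 constraints:

  row 1: 0, 0, 0, 0, 0, 0, 0, 1, 1
  row 2: 0, 0, 0, 0, 0, 0, 0, 1, 2
  row 3: 0, 0, 0, 1, 1, 1, 1, 2, 3
  row 4: 0, 0, 1, 2, 2, 2, 2, 3, 4
  row 5: 0, 1, 2, 3, 3, 3, 3, 4, 5
  row 6: 0, 1, 2, 3, 3, 4, 4, 5, 6
  row 7: 0, 1, 2, 3, 3, 4, 5, 6, 7
  row 8: 0, 1, 2, 3, 4, 5, 6, 7, 8
  row 9: 1, 2, 3, 4, 5, 6, 7, 8, 9

reading off 1-entries of Δ²R: w = (8, 9, 4, 3, 2, 6, 7, 5, 1).

5 SE-corners of the 25-cell Rothe diagram give Ess(w):

[(2, 7, 0), (3, 3, 0), (4, 2, 0), (7, 5, 3), (8, 1, 0)]


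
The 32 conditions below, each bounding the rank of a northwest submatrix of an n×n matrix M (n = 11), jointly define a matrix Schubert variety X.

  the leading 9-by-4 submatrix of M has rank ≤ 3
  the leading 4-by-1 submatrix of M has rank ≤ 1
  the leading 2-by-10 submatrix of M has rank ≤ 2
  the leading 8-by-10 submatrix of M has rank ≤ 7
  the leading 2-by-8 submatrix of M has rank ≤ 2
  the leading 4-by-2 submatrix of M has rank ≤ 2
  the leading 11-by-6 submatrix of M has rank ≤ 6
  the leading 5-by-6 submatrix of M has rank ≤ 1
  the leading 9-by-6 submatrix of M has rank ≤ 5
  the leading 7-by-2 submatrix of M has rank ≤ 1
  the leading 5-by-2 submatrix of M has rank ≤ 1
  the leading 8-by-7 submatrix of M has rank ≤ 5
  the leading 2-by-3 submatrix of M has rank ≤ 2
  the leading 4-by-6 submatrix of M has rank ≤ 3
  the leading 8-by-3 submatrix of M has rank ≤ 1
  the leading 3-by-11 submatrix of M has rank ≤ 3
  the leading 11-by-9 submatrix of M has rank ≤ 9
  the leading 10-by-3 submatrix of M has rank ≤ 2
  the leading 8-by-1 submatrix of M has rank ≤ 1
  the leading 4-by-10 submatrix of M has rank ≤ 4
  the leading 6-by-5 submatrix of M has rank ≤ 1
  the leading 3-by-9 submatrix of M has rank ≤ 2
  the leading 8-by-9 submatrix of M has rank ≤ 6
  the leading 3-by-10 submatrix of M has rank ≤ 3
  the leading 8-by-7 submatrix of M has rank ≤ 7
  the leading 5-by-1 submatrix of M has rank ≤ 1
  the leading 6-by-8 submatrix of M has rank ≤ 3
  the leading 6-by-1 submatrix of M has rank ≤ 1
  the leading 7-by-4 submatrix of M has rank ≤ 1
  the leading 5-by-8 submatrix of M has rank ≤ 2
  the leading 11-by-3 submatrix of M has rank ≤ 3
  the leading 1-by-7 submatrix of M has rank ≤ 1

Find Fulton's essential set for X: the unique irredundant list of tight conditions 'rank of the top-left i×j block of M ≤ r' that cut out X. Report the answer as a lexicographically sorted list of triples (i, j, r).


Propagating the 32 rank bounds to every northwest block:

  i=1: 1, 1, 1, 1, 1, 1, 1, 1, 1, 1, 1
  i=2: 1, 1, 1, 1, 1, 1, 2, 2, 2, 2, 2
  i=3: 1, 1, 1, 1, 1, 1, 2, 2, 2, 3, 3
  i=4: 1, 1, 1, 1, 1, 1, 2, 2, 3, 4, 4
  i=5: 1, 1, 1, 1, 1, 1, 2, 2, 3, 4, 5
  i=6: 1, 1, 1, 1, 1, 2, 3, 3, 4, 5, 6
  i=7: 1, 1, 1, 1, 2, 3, 4, 4, 5, 6, 7
  i=8: 1, 1, 1, 2, 3, 4, 5, 5, 6, 7, 8
  i=9: 1, 2, 2, 3, 4, 5, 6, 6, 7, 8, 9
  i=10: 1, 2, 2, 3, 4, 5, 6, 7, 8, 9, 10
  i=11: 1, 2, 3, 4, 5, 6, 7, 8, 9, 10, 11

so w = (1, 7, 10, 9, 11, 6, 5, 4, 2, 8, 3).

Rothe diagram D(w) (34 cells), 7 SE-corners (essential conditions):

[(3, 9, 2), (5, 6, 1), (5, 8, 2), (6, 5, 1), (7, 4, 1), (8, 3, 1), (10, 3, 2)]


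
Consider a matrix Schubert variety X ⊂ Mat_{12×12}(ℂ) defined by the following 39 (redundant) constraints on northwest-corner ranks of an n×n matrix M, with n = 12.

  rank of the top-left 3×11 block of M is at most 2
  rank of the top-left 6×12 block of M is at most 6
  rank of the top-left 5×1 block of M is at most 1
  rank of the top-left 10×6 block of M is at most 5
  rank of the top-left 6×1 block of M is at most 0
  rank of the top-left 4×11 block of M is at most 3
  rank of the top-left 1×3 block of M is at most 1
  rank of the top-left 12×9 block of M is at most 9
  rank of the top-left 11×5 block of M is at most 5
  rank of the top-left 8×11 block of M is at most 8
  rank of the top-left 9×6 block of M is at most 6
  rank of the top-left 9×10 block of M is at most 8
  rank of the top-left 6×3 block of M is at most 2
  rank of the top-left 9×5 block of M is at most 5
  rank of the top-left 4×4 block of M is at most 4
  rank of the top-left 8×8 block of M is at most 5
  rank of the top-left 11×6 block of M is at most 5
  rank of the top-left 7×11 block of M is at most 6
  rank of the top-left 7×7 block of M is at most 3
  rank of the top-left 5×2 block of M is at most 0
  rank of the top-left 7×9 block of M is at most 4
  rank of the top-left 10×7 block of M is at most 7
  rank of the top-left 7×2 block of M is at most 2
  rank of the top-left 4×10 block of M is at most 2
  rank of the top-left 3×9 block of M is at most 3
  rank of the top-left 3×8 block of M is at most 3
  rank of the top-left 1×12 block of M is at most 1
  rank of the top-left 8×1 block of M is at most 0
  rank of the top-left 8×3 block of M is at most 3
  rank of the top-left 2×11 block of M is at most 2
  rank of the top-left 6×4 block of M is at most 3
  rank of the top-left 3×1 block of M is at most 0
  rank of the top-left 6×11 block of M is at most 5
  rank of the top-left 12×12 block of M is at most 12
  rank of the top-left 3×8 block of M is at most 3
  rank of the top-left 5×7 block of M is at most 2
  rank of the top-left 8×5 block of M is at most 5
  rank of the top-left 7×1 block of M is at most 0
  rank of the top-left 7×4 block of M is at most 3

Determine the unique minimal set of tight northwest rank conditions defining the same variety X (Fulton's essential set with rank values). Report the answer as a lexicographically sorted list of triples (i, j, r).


Rank table r_w(12×12) implied by the 39 constraints:

  0 | 0 | 1 | 1 | 1 | 1 | 1 | 1 | 1 | 1 | 1 | 1
  0 | 0 | 1 | 2 | 2 | 2 | 2 | 2 | 2 | 2 | 2 | 2
  0 | 0 | 1 | 2 | 2 | 2 | 2 | 2 | 2 | 2 | 2 | 3
  0 | 0 | 1 | 2 | 2 | 2 | 2 | 2 | 2 | 2 | 3 | 4
  0 | 0 | 1 | 2 | 2 | 2 | 2 | 3 | 3 | 3 | 4 | 5
  0 | 1 | 2 | 3 | 3 | 3 | 3 | 4 | 4 | 4 | 5 | 6
  0 | 1 | 2 | 3 | 3 | 3 | 3 | 4 | 4 | 5 | 6 | 7
  0 | 1 | 2 | 3 | 4 | 4 | 4 | 5 | 5 | 6 | 7 | 8
  1 | 2 | 3 | 4 | 5 | 5 | 5 | 6 | 6 | 7 | 8 | 9
  1 | 2 | 3 | 4 | 5 | 5 | 6 | 7 | 7 | 8 | 9 | 10
  1 | 2 | 3 | 4 | 5 | 5 | 6 | 7 | 8 | 9 | 10 | 11
  1 | 2 | 3 | 4 | 5 | 6 | 7 | 8 | 9 | 10 | 11 | 12

giving w = (3, 4, 12, 11, 8, 2, 10, 5, 1, 7, 9, 6) via Δ²R.

D(w) has 35 cells with 8 SE-corners; essential set:

[(3, 11, 2), (4, 10, 2), (5, 2, 0), (5, 7, 2), (7, 7, 3), (7, 9, 4), (8, 1, 0), (11, 6, 5)]


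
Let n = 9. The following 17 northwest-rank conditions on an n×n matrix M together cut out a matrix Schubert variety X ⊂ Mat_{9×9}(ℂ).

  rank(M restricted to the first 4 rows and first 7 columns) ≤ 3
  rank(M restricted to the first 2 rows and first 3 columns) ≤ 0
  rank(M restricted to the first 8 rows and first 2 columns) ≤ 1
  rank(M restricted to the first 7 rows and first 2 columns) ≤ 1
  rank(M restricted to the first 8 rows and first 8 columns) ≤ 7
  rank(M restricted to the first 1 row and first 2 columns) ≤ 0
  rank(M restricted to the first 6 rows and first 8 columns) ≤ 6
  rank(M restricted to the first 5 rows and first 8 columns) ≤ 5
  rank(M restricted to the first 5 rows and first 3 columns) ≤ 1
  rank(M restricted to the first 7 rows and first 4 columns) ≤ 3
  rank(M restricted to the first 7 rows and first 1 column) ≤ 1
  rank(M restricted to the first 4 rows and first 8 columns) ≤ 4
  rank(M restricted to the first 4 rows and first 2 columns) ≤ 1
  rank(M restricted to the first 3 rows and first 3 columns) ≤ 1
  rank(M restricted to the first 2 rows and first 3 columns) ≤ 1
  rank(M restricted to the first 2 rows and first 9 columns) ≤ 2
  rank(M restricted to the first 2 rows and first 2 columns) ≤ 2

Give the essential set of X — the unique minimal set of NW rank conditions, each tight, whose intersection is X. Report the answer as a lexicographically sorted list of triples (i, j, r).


Computing R[i][j] = min implied NW-rank bound (n=9, 17 conditions):

  R[1]: 0  0  0  1  1  1  1  1  1
  R[2]: 0  0  0  1  2  2  2  2  2
  R[3]: 1  1  1  2  3  3  3  3  3
  R[4]: 1  1  1  2  3  3  3  4  4
  R[5]: 1  1  1  2  3  4  4  5  5
  R[6]: 1  1  2  3  4  5  5  6  6
  R[7]: 1  1  2  3  4  5  6  7  7
  R[8]: 1  1  2  3  4  5  6  7  8
  R[9]: 1  2  3  4  5  6  7  8  9

hence w(1..9) = (4, 5, 1, 8, 6, 3, 7, 9, 2).

Rothe diagram D(w) (15 cells), 4 SE-corners (essential conditions):

[(2, 3, 0), (4, 7, 3), (5, 3, 1), (8, 2, 1)]


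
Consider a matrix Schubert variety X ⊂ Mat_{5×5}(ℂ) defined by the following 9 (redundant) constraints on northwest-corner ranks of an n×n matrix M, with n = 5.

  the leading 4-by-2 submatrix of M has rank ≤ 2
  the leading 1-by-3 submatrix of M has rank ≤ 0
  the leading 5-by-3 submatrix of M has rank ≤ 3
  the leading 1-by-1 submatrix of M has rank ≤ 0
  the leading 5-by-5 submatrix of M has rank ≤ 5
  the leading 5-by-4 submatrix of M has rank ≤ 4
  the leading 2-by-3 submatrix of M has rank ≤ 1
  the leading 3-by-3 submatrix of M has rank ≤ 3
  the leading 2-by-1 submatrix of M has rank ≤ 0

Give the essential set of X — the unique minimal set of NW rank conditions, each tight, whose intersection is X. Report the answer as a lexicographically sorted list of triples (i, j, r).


Reconstructing r_w from the 9 given conditions:

  i=1: 0 0 0 1 1
  i=2: 0 1 1 2 2
  i=3: 1 2 2 3 3
  i=4: 1 2 3 4 4
  i=5: 1 2 3 4 5

giving w = (4, 2, 1, 3, 5) via Δ²R.

ℓ(w)=4; the 2 essential cells (i,j,r):

[(1, 3, 0), (2, 1, 0)]


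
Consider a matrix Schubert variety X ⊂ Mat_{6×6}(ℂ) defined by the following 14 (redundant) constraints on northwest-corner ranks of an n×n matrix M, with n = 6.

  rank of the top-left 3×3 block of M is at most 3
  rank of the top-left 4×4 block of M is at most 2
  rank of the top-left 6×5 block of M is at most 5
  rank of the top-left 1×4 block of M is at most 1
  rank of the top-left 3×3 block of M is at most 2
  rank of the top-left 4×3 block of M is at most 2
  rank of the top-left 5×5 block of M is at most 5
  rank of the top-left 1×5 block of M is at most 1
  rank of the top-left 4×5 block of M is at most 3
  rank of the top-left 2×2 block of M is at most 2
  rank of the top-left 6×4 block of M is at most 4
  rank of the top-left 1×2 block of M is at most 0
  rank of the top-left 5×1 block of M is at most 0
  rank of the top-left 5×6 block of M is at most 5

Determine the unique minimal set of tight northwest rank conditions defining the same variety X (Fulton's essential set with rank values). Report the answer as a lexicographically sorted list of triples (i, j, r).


The tightest implied rank at each (i,j), from the 14 conditions:

  0 | 0 | 1 | 1 | 1 | 1
  0 | 1 | 2 | 2 | 2 | 2
  0 | 1 | 2 | 2 | 3 | 3
  0 | 1 | 2 | 2 | 3 | 4
  0 | 1 | 2 | 3 | 4 | 5
  1 | 2 | 3 | 4 | 5 | 6

giving w = (3, 2, 5, 6, 4, 1) via Δ²R.

ℓ(w)=8; the 3 essential cells (i,j,r):

[(1, 2, 0), (4, 4, 2), (5, 1, 0)]


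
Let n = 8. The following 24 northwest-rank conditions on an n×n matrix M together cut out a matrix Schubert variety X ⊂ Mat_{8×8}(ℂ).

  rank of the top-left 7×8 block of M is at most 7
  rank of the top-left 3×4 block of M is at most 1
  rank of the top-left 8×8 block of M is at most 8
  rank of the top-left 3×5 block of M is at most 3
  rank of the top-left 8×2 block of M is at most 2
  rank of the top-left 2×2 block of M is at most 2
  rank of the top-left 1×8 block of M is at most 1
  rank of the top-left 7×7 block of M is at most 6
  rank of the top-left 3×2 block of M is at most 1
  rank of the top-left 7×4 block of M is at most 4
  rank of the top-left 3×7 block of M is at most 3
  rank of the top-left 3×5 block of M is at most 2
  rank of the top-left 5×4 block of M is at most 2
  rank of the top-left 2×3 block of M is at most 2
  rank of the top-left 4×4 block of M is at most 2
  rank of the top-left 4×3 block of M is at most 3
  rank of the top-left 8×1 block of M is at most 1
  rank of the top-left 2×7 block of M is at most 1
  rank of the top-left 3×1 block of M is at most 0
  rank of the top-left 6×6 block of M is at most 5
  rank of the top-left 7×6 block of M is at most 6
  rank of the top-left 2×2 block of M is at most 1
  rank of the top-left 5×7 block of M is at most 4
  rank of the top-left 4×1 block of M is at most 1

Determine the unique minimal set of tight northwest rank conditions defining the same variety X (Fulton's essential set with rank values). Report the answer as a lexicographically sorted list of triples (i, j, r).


Reconstructing r_w from the 24 given conditions:

  row 1: 0 | 1 | 1 | 1 | 1 | 1 | 1 | 1
  row 2: 0 | 1 | 1 | 1 | 1 | 1 | 1 | 2
  row 3: 0 | 1 | 1 | 1 | 2 | 2 | 2 | 3
  row 4: 1 | 2 | 2 | 2 | 3 | 3 | 3 | 4
  row 5: 1 | 2 | 2 | 2 | 3 | 4 | 4 | 5
  row 6: 1 | 2 | 3 | 3 | 4 | 5 | 5 | 6
  row 7: 1 | 2 | 3 | 4 | 5 | 6 | 6 | 7
  row 8: 1 | 2 | 3 | 4 | 5 | 6 | 7 | 8

second differences of R give the permutation w = (2, 8, 5, 1, 6, 3, 4, 7).

Fulton essential set (4 of the 12 Rothe cells):

[(2, 7, 1), (3, 1, 0), (3, 4, 1), (5, 4, 2)]


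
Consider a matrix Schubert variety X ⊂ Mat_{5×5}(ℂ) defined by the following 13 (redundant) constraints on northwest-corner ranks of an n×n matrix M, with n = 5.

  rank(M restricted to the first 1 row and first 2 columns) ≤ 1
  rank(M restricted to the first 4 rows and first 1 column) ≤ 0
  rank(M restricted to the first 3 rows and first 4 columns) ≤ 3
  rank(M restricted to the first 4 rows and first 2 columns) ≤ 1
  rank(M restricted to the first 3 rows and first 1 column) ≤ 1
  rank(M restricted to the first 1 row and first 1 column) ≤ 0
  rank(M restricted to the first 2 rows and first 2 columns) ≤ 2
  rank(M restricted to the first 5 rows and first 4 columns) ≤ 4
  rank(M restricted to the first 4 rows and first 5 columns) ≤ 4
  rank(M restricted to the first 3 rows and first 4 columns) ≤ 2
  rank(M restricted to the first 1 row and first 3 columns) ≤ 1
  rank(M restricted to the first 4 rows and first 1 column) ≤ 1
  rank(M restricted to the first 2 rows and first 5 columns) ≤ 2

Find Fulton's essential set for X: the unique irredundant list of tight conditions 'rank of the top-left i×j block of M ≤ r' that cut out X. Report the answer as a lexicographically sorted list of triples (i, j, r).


Rank table r_w(5×5) implied by the 13 constraints:

  row 1: 0, 1, 1, 1, 1
  row 2: 0, 1, 2, 2, 2
  row 3: 0, 1, 2, 2, 3
  row 4: 0, 1, 2, 3, 4
  row 5: 1, 2, 3, 4, 5

reading off 1-entries of Δ²R: w = (2, 3, 5, 4, 1).

Rothe diagram D(w) (5 cells), 2 SE-corners (essential conditions):

[(3, 4, 2), (4, 1, 0)]


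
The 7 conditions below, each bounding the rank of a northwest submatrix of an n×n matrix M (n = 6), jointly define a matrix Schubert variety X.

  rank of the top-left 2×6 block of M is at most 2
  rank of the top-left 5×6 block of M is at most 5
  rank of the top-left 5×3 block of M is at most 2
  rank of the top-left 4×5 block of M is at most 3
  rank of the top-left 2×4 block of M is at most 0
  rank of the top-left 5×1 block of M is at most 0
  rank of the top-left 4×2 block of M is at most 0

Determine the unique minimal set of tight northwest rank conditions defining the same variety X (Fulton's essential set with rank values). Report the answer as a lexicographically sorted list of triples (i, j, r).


Propagating the 7 rank bounds to every northwest block:

  R[1]: 0  0  0  0  1  1
  R[2]: 0  0  0  0  1  2
  R[3]: 0  0  1  1  2  3
  R[4]: 0  0  1  2  3  4
  R[5]: 0  1  2  3  4  5
  R[6]: 1  2  3  4  5  6

hence w(1..6) = (5, 6, 3, 4, 2, 1).

Rothe diagram D(w) (13 cells), 3 SE-corners (essential conditions):

[(2, 4, 0), (4, 2, 0), (5, 1, 0)]


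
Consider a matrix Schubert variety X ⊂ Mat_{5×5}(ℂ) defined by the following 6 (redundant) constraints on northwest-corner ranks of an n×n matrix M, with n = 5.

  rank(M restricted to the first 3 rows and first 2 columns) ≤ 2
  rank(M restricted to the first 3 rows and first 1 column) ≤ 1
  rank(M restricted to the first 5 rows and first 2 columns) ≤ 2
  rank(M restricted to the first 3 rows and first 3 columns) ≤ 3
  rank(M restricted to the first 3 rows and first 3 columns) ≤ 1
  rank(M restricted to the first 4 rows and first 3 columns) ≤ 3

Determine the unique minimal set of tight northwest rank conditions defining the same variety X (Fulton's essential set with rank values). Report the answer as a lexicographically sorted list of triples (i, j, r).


Propagating the 6 rank bounds to every northwest block:

  row 1: 1, 1, 1, 1, 1
  row 2: 1, 1, 1, 2, 2
  row 3: 1, 1, 1, 2, 3
  row 4: 1, 2, 2, 3, 4
  row 5: 1, 2, 3, 4, 5

the unique w with this rank table is (1, 4, 5, 2, 3).

|D(w)|=4, |Ess(w)|=1:

[(3, 3, 1)]


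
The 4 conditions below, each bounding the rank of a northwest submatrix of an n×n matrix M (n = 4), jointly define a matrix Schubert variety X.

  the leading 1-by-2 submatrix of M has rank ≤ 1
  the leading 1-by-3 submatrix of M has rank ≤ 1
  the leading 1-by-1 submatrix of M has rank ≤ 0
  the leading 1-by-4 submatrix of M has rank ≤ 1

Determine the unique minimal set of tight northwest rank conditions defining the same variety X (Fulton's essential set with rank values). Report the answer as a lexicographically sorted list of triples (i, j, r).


Computing R[i][j] = min implied NW-rank bound (n=4, 4 conditions):

  row 1: 0  1  1  1
  row 2: 1  2  2  2
  row 3: 1  2  3  3
  row 4: 1  2  3  4

hence w(1..4) = (2, 1, 3, 4).

ℓ(w)=1; the 1 essential cell (i,j,r):

[(1, 1, 0)]


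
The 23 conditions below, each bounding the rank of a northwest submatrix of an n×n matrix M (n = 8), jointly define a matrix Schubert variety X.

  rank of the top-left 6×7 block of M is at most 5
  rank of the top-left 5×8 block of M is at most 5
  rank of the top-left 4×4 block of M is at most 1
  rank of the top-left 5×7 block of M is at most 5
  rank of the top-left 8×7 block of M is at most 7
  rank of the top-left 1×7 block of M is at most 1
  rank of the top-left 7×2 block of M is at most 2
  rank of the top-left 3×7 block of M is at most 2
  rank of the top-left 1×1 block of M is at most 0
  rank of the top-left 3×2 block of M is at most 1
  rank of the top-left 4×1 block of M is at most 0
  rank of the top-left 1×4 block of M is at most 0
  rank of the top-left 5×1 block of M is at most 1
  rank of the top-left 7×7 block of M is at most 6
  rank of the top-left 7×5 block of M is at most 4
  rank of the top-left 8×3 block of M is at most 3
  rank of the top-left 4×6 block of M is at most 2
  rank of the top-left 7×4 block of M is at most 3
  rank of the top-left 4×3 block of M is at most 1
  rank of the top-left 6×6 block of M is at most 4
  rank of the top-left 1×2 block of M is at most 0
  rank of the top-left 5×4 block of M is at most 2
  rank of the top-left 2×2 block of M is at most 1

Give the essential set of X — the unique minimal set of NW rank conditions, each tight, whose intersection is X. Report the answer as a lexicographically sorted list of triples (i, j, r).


Propagating the 23 rank bounds to every northwest block:

  row 1: 0, 0, 0, 0, 1, 1, 1, 1
  row 2: 0, 1, 1, 1, 2, 2, 2, 2
  row 3: 0, 1, 1, 1, 2, 2, 2, 3
  row 4: 0, 1, 1, 1, 2, 2, 3, 4
  row 5: 1, 2, 2, 2, 3, 3, 4, 5
  row 6: 1, 2, 3, 3, 4, 4, 5, 6
  row 7: 1, 2, 3, 3, 4, 5, 6, 7
  row 8: 1, 2, 3, 4, 5, 6, 7, 8

second differences of R give the permutation w = (5, 2, 8, 7, 1, 3, 6, 4).

Rothe diagram D(w) (15 cells), 6 SE-corners (essential conditions):

[(1, 4, 0), (3, 7, 2), (4, 1, 0), (4, 4, 1), (4, 6, 2), (7, 4, 3)]


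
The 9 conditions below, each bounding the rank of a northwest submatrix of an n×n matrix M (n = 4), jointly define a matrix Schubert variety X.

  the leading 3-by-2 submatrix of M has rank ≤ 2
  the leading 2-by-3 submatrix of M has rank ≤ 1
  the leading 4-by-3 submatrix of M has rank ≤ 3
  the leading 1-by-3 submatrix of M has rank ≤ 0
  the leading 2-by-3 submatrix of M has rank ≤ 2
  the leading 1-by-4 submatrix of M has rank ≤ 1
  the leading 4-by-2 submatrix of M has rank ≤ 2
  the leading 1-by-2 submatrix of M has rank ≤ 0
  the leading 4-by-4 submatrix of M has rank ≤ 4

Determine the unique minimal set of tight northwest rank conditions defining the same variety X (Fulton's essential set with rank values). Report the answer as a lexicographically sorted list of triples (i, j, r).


Computing R[i][j] = min implied NW-rank bound (n=4, 9 conditions):

  R[1]: 0 | 0 | 0 | 1
  R[2]: 1 | 1 | 1 | 2
  R[3]: 1 | 2 | 2 | 3
  R[4]: 1 | 2 | 3 | 4

hence w(1..4) = (4, 1, 2, 3).

1 SE-corner of the 3-cell Rothe diagram gives Ess(w):

[(1, 3, 0)]


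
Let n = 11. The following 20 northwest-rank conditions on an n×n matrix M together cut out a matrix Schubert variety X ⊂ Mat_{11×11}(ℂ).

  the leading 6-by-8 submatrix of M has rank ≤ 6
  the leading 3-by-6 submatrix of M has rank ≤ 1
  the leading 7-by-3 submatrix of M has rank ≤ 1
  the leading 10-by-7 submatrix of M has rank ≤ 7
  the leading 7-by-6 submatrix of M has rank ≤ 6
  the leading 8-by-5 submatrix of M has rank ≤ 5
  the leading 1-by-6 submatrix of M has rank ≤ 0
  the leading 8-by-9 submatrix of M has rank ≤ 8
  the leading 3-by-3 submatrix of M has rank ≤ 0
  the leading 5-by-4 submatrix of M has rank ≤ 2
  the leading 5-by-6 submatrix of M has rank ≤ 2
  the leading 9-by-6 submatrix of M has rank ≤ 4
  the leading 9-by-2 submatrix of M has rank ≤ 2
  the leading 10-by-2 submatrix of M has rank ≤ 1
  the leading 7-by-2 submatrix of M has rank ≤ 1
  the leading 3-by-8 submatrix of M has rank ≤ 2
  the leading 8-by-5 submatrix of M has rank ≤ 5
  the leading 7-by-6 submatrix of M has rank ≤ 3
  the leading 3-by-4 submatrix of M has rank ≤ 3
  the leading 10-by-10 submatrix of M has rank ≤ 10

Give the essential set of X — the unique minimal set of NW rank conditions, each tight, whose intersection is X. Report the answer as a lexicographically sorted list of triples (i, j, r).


Propagating the 20 rank bounds to every northwest block:

  i=1: 0  0  0  0  0  0  1  1  1  1  1
  i=2: 0  0  0  1  1  1  2  2  2  2  2
  i=3: 0  0  0  1  1  1  2  2  3  3  3
  i=4: 1  1  1  2  2  2  3  3  4  4  4
  i=5: 1  1  1  2  2  2  3  4  5  5  5
  i=6: 1  1  1  2  3  3  4  5  6  6  6
  i=7: 1  1  1  2  3  3  4  5  6  7  7
  i=8: 1  1  2  3  4  4  5  6  7  8  8
  i=9: 1  1  2  3  4  4  5  6  7  8  9
  i=10: 1  1  2  3  4  5  6  7  8  9  10
  i=11: 1  2  3  4  5  6  7  8  9  10  11

so w = (7, 4, 9, 1, 8, 5, 10, 3, 11, 6, 2).

ℓ(w)=28; the 9 essential cells (i,j,r):

[(1, 6, 0), (3, 3, 0), (3, 6, 1), (3, 8, 2), (5, 6, 2), (7, 3, 1), (7, 6, 3), (9, 6, 4), (10, 2, 1)]


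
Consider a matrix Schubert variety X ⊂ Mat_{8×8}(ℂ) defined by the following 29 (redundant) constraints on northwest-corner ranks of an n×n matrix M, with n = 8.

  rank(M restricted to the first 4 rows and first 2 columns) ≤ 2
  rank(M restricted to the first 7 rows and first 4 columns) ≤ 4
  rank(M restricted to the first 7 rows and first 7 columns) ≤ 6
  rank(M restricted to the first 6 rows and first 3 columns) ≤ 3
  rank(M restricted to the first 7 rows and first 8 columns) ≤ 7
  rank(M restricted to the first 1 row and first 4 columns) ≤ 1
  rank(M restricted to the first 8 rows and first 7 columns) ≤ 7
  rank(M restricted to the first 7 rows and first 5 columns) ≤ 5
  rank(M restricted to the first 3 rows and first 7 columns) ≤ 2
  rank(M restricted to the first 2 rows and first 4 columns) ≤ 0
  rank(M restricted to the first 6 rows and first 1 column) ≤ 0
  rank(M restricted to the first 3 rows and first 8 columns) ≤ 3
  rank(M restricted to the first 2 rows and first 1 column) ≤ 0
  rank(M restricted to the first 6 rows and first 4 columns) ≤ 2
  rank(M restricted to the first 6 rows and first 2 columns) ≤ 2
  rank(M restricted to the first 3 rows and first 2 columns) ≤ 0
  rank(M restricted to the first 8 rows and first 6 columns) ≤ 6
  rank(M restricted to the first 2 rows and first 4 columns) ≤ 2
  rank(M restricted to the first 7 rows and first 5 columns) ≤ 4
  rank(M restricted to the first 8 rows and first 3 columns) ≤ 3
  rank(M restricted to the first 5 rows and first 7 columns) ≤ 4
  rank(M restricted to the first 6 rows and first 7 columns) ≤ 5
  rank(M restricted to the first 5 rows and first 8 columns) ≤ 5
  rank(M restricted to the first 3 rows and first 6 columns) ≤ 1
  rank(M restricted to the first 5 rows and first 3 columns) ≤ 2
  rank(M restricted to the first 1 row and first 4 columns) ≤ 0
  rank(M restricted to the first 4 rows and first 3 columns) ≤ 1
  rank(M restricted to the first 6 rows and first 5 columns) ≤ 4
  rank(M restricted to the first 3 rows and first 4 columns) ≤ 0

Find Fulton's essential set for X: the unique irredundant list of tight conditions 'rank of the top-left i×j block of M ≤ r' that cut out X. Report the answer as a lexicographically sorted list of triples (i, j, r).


Computing R[i][j] = min implied NW-rank bound (n=8, 29 conditions):

  row 1: 0 0 0 0 1 1 1 1
  row 2: 0 0 0 0 1 1 2 2
  row 3: 0 0 0 0 1 1 2 3
  row 4: 0 1 1 1 2 2 3 4
  row 5: 0 1 2 2 3 3 4 5
  row 6: 0 1 2 2 3 4 5 6
  row 7: 1 2 3 3 4 5 6 7
  row 8: 1 2 3 4 5 6 7 8

the unique w with this rank table is (5, 7, 8, 2, 3, 6, 1, 4).

|D(w)|=18, |Ess(w)|=4:

[(3, 4, 0), (3, 6, 1), (6, 1, 0), (6, 4, 2)]


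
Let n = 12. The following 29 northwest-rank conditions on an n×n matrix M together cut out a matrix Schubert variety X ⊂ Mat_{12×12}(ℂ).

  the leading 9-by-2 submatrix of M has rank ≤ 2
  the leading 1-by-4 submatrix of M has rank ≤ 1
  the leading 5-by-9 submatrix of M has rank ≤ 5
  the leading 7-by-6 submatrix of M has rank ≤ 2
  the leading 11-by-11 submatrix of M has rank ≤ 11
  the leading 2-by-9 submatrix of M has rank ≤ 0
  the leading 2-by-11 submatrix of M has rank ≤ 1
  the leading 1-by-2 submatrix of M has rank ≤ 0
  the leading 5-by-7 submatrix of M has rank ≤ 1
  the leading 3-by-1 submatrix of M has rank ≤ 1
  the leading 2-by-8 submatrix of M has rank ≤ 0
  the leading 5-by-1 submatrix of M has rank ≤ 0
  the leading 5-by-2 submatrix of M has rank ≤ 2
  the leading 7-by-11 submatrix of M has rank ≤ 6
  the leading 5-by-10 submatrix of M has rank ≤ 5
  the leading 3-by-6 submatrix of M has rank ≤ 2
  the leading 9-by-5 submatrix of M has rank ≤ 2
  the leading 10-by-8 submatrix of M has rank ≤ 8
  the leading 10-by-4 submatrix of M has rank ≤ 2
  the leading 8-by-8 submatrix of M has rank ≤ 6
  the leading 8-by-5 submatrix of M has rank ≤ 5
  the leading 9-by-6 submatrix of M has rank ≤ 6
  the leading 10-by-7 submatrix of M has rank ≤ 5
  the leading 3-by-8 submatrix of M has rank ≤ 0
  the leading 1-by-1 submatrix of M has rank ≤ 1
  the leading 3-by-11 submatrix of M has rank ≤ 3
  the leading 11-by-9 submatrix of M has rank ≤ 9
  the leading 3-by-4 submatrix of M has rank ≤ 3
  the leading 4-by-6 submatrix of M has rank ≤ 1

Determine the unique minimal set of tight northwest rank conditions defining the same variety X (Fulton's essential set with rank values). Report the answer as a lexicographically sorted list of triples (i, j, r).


Rank table r_w(12×12) implied by the 29 constraints:

  R[1]: 0 0 0 0 0 0 0 0 0 1 1 1
  R[2]: 0 0 0 0 0 0 0 0 0 1 1 2
  R[3]: 0 0 0 0 0 0 0 0 1 2 2 3
  R[4]: 0 1 1 1 1 1 1 1 2 3 3 4
  R[5]: 0 1 1 1 1 1 1 2 3 4 4 5
  R[6]: 1 2 2 2 2 2 2 3 4 5 5 6
  R[7]: 1 2 2 2 2 2 3 4 5 6 6 7
  R[8]: 1 2 2 2 2 3 4 5 6 7 7 8
  R[9]: 1 2 2 2 2 3 4 5 6 7 8 9
  R[10]: 1 2 2 2 3 4 5 6 7 8 9 10
  R[11]: 1 2 3 3 4 5 6 7 8 9 10 11
  R[12]: 1 2 3 4 5 6 7 8 9 10 11 12

reading off 1-entries of Δ²R: w = (10, 12, 9, 2, 8, 1, 7, 6, 11, 5, 3, 4).

Rothe diagram D(w) (46 cells), 8 SE-corners (essential conditions):

[(2, 9, 0), (2, 11, 1), (3, 8, 0), (5, 1, 0), (5, 7, 1), (7, 6, 2), (9, 5, 2), (10, 4, 2)]
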